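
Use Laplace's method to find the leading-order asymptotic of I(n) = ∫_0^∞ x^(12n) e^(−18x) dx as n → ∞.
I(n) ~ (sqrt(2π·12n) / 18) · (12n/(18e))^(12n)

Write the integrand as exp(12n ln x − 18x) and set f(x) = 12n ln x − 18x. Then f'(x) = 12n/x − 18 = 0 at x* = 12n/18, and f''(x*) = −12n/x*^2 = −18^2/(12n). Laplace's method (interior maximum) gives
  I(n) ~ e^(f(x*)) · sqrt(2π / |f''(x*)|)
        = exp(12n ln(12n/18) − 12n) · sqrt(2π · 12n / 18^2)
        = (12n/18)^(12n) e^(−12n) · sqrt(2π·12n) / 18
        = (sqrt(2π·12n) / 18) · (12n/(18e))^(12n).
This matches Γ(12n+1)/18^(12n+1) with Stirling applied to Γ.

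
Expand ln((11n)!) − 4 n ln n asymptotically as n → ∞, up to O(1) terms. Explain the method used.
ln((11n)!) − 4 n ln n = 7 n ln n + 11(ln 11 − 1) n + (1/2) ln(2π·11n) + O(1/n)

Stirling: ln((11n)!) = 11n ln(11n) − 11n + (1/2) ln(2π·11n) + O(1/n).
Expand 11n ln(11n) = 11n (ln n + ln 11) = 11n ln n + 11n ln 11.
Subtract 4n ln n: leading term is (11 − 4) n ln n = 7 n ln n. The next term is 11n ln 11 − 11n = 11(ln 11 − 1) n. Then the (1/2) ln(2π·11n) correction.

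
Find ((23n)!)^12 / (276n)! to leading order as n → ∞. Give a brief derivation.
((23n)!)^12/(276n)! ~ ((2π·23n)^(11/2) / sqrt(12)) · 12^(−12·23n)  →  0

Write N = 23n. Stirling: N! ~ sqrt(2π N)(N/e)^N and (12N)! ~ sqrt(2π·12N)·(12N/e)^(12N).
  (N!)^12/(12N)! ~ (2π N)^(12/2) (N/e)^(12N) / [sqrt(2π·12N) (12N/e)^(12N)]
     = (2π N)^(12/2) / sqrt(2π·12N) · (N/(12N))^(12N)
     = (2π N)^((12−1)/2) / sqrt(12) · 12^(−12N).
Since 12^12 > 1, the factor 12^(−12N) decays exponentially, so the ratio → 0. Substituting N = 23n gives the stated form.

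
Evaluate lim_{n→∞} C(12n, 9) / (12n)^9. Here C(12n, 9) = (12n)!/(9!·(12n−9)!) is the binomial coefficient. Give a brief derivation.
lim = 1/9! = 1/362880

With N = 12n → ∞: C(N, 9) / N^9 = [N(N−1)…(N−8)] / (9! · N^9) = (1/9!) · 1 · (1 − 1/(12n)) · … · (1 − 8/(12n)). Each factor → 1 as N → ∞, so the limit is 1/9! = 1/362880.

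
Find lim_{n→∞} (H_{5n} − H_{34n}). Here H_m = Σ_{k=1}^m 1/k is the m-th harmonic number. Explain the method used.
lim = ln(5/34)

Euler-Maclaurin gives H_m = ln m + γ + 1/(2m) + O(1/m^2). The γ and O(1/m) terms cancel in the difference:
  H_{5n} − H_{34n} = ln(5n) − ln(34n) + O(1/n) = ln(5/34) + O(1/n).
Hence the limit is ln(5/34).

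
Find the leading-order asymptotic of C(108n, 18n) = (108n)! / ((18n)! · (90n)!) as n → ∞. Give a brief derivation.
C(108n, 18n) ~ (46656/3125)^(18n) · sqrt(3/(5π·18n))

Write N = 18n. Apply Stirling to each factorial:
  (6N)! ~ sqrt(2π·6N) · (6N/e)^(6N),
  N! ~ sqrt(2π N) · (N/e)^N,
  (5N)! ~ sqrt(2π·5N) · (5N/e)^(5N).
The exponential factors combine to (6N)^(6N) / (N^N · (5N)^(5N)) = 6^(6N)/5^(5N) = (6^6/5^5)^N = (46656/3125)^N.
The square-root prefactors combine to sqrt(2π·6N) / (sqrt(2π N)·sqrt(2π·5N)) = sqrt(6 / (2π·5·N)) = sqrt(3/(5π·18n)).
Substituting N = 18n: C(108n, 18n) ~ (46656/3125)^(18n) · sqrt(3/(5π·18n)).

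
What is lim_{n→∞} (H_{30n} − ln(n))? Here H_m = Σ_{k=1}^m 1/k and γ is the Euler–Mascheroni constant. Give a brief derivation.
lim = ln 30 + γ

By Euler-Maclaurin, H_m = ln m + γ + O(1/m). So
  H_{30n} − ln(n) = ln(30n) + γ − ln(n) + O(1/n)
                       = ln(30/1) + γ + O(1/n).
Hence the limit is ln(30/1) + γ.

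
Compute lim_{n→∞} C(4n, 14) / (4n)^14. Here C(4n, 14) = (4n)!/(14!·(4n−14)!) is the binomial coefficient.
lim = 1/14! = 1/87178291200

With N = 4n → ∞: C(N, 14) / N^14 = [N(N−1)…(N−13)] / (14! · N^14) = (1/14!) · 1 · (1 − 1/(4n)) · … · (1 − 13/(4n)). Each factor → 1 as N → ∞, so the limit is 1/14! = 1/87178291200.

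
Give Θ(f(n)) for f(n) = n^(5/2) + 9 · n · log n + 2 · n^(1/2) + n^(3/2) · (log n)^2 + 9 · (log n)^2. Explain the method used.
f(n) ∈ Θ(n^(5/2))

Compare the terms by growth order. For large n, n^a · (log n)^b dominates n^a' · (log n)^b' iff a > a', or (a = a' and b > b'). Ranking the 5 terms shows the dominant one is n^(5/2). Hence f(n) ∈ Θ(n^(5/2)).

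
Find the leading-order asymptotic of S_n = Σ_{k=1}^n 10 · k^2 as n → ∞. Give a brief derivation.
S_n ~ 10 · n^3 / 3

By integral comparison (Euler-Maclaurin), Σ_{k=1}^n 10 · k^2 = 10 · ∫_0^n x^2 dx + O(n^2) = 10 · n^3/3 + O(n^2). (Equivalently, Faulhaber's formula gives the same leading term.)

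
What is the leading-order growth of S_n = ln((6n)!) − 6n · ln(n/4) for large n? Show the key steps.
S_n ~ 6n · (ln 24 − 1) + O(ln n)

Stirling: ln((6n)!) = 6n ln(6n) − 6n + O(ln n).
  S_n = 6n ln(6n) − 6n − 6n ln(n/4) + O(ln n)
      = 6n ln(6n) − 6n ln n + 6n ln 4 − 6n + O(ln n)
      = 6n ln 6 + 6n ln 4 − 6n + O(ln n)
      = 6n (ln 24 − 1) + O(ln n).
Numerically ln(24) − 1 ≈ 2.1781.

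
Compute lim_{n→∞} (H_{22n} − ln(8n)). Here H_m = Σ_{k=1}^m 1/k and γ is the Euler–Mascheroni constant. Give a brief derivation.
lim = ln(11/4) + γ

By Euler-Maclaurin, H_m = ln m + γ + O(1/m). So
  H_{22n} − ln(8n) = ln(22n) + γ − ln(8n) + O(1/n)
                       = ln(22/8) + γ + O(1/n).
Hence the limit is ln(22/8) + γ (= ln(11/4)).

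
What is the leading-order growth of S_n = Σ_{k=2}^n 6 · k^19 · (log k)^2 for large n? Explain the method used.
S_n ~ 3 · n^20 · (log n)^2 / 10

By integral comparison, S_n = ∫_1^n 6 · x^19 · (log x)^2 dx + O(n^19 · (log n)^2). For the integral, the leading term of ∫_1^n x^19 (log x)^2 dx is n^20/20 · (log n)^2 (by repeated integration by parts; each step lowers the log-exponent and produces a relatively O(1/log n) correction). Hence S_n ~ 3 · n^20 · (log n)^2 / 10.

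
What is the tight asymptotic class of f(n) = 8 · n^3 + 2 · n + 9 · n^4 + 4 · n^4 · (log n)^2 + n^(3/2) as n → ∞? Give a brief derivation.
f(n) ∈ Θ(n^4 · (log n)^2)

Compare the terms by growth order. For large n, n^a · (log n)^b dominates n^a' · (log n)^b' iff a > a', or (a = a' and b > b'). Ranking the 5 terms shows the dominant one is 4 · n^4 · (log n)^2. Hence f(n) ∈ Θ(n^4 · (log n)^2).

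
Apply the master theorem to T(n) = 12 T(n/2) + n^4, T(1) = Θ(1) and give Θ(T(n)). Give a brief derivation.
T(n) = Θ(n^4)

log_2 12 ≈ 3.585. f(n) = n^4 dominates n^(log_2 12) since 4 > 3.585, and the regularity condition a·f(n/b) = 12·(n/2)^4 = (12/16)·n^4 ≤ c·f(n) holds with c = 12/16 ≈ 0.75 < 1. So this is Case 3: T(n) = Θ(f(n)) = Θ(n^4).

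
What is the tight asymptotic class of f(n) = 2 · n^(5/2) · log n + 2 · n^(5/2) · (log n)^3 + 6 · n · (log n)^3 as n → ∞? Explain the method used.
f(n) ∈ Θ(n^(5/2) · (log n)^3)

Compare the terms by growth order. For large n, n^a · (log n)^b dominates n^a' · (log n)^b' iff a > a', or (a = a' and b > b'). Ranking the 3 terms shows the dominant one is 2 · n^(5/2) · (log n)^3. Hence f(n) ∈ Θ(n^(5/2) · (log n)^3).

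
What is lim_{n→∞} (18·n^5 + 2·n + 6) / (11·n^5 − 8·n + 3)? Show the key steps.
lim = 18/11

For large n the leading n^5 terms dominate both numerator and denominator. Dividing top and bottom by n^5, every other term tends to 0, leaving 18/11.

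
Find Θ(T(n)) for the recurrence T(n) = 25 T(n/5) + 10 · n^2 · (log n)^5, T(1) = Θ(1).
T(n) = Θ(n^2 · (log n)^6)

Here log_5 25 = 2 and f(n) = 10 · n^2 · (log n)^5 = Θ(n^(log_5 25) · (log n)^5). This is the extended Case 2 of the master theorem (f matches the critical exponent up to log factors), giving T(n) = Θ(n^(log_5 25) · (log n)^(5+1)) = Θ(n^2 · (log n)^6).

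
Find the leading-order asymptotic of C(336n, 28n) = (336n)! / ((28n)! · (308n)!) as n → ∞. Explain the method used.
C(336n, 28n) ~ (8916100448256/285311670611)^(28n) · sqrt(6/(11π·28n))

Write N = 28n. Apply Stirling to each factorial:
  (12N)! ~ sqrt(2π·12N) · (12N/e)^(12N),
  N! ~ sqrt(2π N) · (N/e)^N,
  (11N)! ~ sqrt(2π·11N) · (11N/e)^(11N).
The exponential factors combine to (12N)^(12N) / (N^N · (11N)^(11N)) = 12^(12N)/11^(11N) = (12^12/11^11)^N = (8916100448256/285311670611)^N.
The square-root prefactors combine to sqrt(2π·12N) / (sqrt(2π N)·sqrt(2π·11N)) = sqrt(12 / (2π·11·N)) = sqrt(6/(11π·28n)).
Substituting N = 28n: C(336n, 28n) ~ (8916100448256/285311670611)^(28n) · sqrt(6/(11π·28n)).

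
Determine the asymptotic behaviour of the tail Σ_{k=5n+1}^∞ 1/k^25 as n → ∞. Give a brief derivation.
Σ_{k>5n} 1/k^25 ~ 1/(24 · (5n)^24)

Compare to the integral: ∫_{5n}^∞ x^(−25) dx = [−x^(−24)/24]_{5n}^∞ = 1/((25−1)·(5n)^24). Euler-Maclaurin then gives
  Σ_{k>5n} 1/k^25 = ∫_{5n}^∞ dx/x^25 − 1/(2·(5n)^25) + O(1/(5n)^26).
(Equivalently this is ζ(25) − Σ_{k≤5n} 1/k^25.)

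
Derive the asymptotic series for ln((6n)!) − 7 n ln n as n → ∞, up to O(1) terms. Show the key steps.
ln((6n)!) − 7 n ln n = −n ln n + 6(ln 6 − 1) n + (1/2) ln(2π·6n) + O(1/n)

Stirling: ln((6n)!) = 6n ln(6n) − 6n + (1/2) ln(2π·6n) + O(1/n).
Expand 6n ln(6n) = 6n (ln n + ln 6) = 6n ln n + 6n ln 6.
Subtract 7n ln n: leading term is (6 − 7) n ln n = −n ln n. The next term is 6n ln 6 − 6n = 6(ln 6 − 1) n. Then the (1/2) ln(2π·6n) correction.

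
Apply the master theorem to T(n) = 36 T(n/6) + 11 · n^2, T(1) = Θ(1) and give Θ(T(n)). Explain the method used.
T(n) = Θ(n^2 log n)

log_6 36 = 2, and f(n) = 11 · n^2 = Θ(n^(log_6 36)). This is Case 2 of the master theorem: T(n) = Θ(f(n) · log n) = Θ(n^2 log n).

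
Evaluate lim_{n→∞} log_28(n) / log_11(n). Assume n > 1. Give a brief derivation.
lim = ln(11) / ln(28) = log_28(11)

Change of base: log_28(n) = ln n / ln 28 and log_11(n) = ln n / ln 11. The ratio is (ln n / ln 28) · (ln 11 / ln n) = ln 11 / ln 28, a constant independent of n. So the limit is ln 11 / ln 28 = log_28(11).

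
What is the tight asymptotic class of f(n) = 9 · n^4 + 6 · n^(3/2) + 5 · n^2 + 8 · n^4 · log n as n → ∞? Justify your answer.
f(n) ∈ Θ(n^4 · log n)

Compare the terms by growth order. For large n, n^a · (log n)^b dominates n^a' · (log n)^b' iff a > a', or (a = a' and b > b'). Ranking the 4 terms shows the dominant one is 8 · n^4 · log n. Hence f(n) ∈ Θ(n^4 · log n).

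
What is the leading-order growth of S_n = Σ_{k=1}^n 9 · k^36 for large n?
S_n ~ 9 · n^37 / 37

By integral comparison (Euler-Maclaurin), Σ_{k=1}^n 9 · k^36 = 9 · ∫_0^n x^36 dx + O(n^36) = 9 · n^37/37 + O(n^36). (Equivalently, Faulhaber's formula gives the same leading term.)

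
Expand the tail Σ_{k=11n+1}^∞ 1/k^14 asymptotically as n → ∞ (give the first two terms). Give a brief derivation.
Σ_{k>11n} 1/k^14 = 1/(13 · (11n)^13) − 1/(2 · (11n)^14) + O(1/(11n)^15)

Compare to the integral: ∫_{11n}^∞ x^(−14) dx = [−x^(−13)/13]_{11n}^∞ = 1/((14−1)·(11n)^13). The Euler-Maclaurin correction adds −f(11n)/2 = −1/(2·(11n)^14). Euler-Maclaurin then gives
  Σ_{k>11n} 1/k^14 = ∫_{11n}^∞ dx/x^14 − 1/(2·(11n)^14) + O(1/(11n)^15).
(Equivalently this is ζ(14) − Σ_{k≤11n} 1/k^14.)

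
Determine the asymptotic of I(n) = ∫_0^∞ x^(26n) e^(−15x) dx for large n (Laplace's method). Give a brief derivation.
I(n) ~ (sqrt(2π·26n) / 15) · (26n/(15e))^(26n)

Write the integrand as exp(26n ln x − 15x) and set f(x) = 26n ln x − 15x. Then f'(x) = 26n/x − 15 = 0 at x* = 26n/15, and f''(x*) = −26n/x*^2 = −15^2/(26n). Laplace's method (interior maximum) gives
  I(n) ~ e^(f(x*)) · sqrt(2π / |f''(x*)|)
        = exp(26n ln(26n/15) − 26n) · sqrt(2π · 26n / 15^2)
        = (26n/15)^(26n) e^(−26n) · sqrt(2π·26n) / 15
        = (sqrt(2π·26n) / 15) · (26n/(15e))^(26n).
This matches Γ(26n+1)/15^(26n+1) with Stirling applied to Γ.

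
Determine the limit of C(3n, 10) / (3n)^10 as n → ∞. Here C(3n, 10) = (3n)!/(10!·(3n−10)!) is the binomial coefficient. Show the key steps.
lim = 1/10! = 1/3628800

With N = 3n → ∞: C(N, 10) / N^10 = [N(N−1)…(N−9)] / (10! · N^10) = (1/10!) · 1 · (1 − 1/(3n)) · … · (1 − 9/(3n)). Each factor → 1 as N → ∞, so the limit is 1/10! = 1/3628800.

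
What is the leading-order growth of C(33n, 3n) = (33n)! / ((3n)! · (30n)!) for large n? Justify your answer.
C(33n, 3n) ~ (285311670611/10000000000)^(3n) · sqrt(11/(20π·3n))

Write N = 3n. Apply Stirling to each factorial:
  (11N)! ~ sqrt(2π·11N) · (11N/e)^(11N),
  N! ~ sqrt(2π N) · (N/e)^N,
  (10N)! ~ sqrt(2π·10N) · (10N/e)^(10N).
The exponential factors combine to (11N)^(11N) / (N^N · (10N)^(10N)) = 11^(11N)/10^(10N) = (11^11/10^10)^N = (285311670611/10000000000)^N.
The square-root prefactors combine to sqrt(2π·11N) / (sqrt(2π N)·sqrt(2π·10N)) = sqrt(11 / (2π·10·N)) = sqrt(11/(20π·3n)).
Substituting N = 3n: C(33n, 3n) ~ (285311670611/10000000000)^(3n) · sqrt(11/(20π·3n)).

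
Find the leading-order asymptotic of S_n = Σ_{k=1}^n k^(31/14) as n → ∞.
S_n ~ (14/45) · n^(45/14)

Integral comparison: Σ_{k=1}^n k^(31/14) = ∫_0^n x^(31/14) dx + O(n^(31/14)). The integral is n^(1 + 31/14) / (1 + 31/14) = n^((31+14)/14) / ((31+14)/14) = (14/45) · n^(45/14).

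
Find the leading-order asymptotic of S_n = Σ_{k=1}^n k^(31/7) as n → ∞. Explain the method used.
S_n ~ (7/38) · n^(38/7)

Integral comparison: Σ_{k=1}^n k^(31/7) = ∫_0^n x^(31/7) dx + O(n^(31/7)). The integral is n^(1 + 31/7) / (1 + 31/7) = n^((31+7)/7) / ((31+7)/7) = (7/38) · n^(38/7).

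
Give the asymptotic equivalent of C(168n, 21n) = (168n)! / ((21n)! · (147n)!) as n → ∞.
C(168n, 21n) ~ (16777216/823543)^(21n) · sqrt(4/(7π·21n))

Write N = 21n. Apply Stirling to each factorial:
  (8N)! ~ sqrt(2π·8N) · (8N/e)^(8N),
  N! ~ sqrt(2π N) · (N/e)^N,
  (7N)! ~ sqrt(2π·7N) · (7N/e)^(7N).
The exponential factors combine to (8N)^(8N) / (N^N · (7N)^(7N)) = 8^(8N)/7^(7N) = (8^8/7^7)^N = (16777216/823543)^N.
The square-root prefactors combine to sqrt(2π·8N) / (sqrt(2π N)·sqrt(2π·7N)) = sqrt(8 / (2π·7·N)) = sqrt(4/(7π·21n)).
Substituting N = 21n: C(168n, 21n) ~ (16777216/823543)^(21n) · sqrt(4/(7π·21n)).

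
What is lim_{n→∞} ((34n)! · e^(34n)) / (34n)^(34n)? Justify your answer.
lim = ∞

Stirling: (34n)! ~ sqrt(2π·34n) · (34n/e)^(34n). Hence
  (34n)! · e^(34n) / (34n)^(34n) ~ sqrt(2π·34n) = sqrt(2π·34) · sqrt(n) → ∞.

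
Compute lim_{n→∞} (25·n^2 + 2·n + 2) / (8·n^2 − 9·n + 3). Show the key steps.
lim = 25/8

For large n the leading n^2 terms dominate both numerator and denominator. Dividing top and bottom by n^2, every other term tends to 0, leaving 25/8.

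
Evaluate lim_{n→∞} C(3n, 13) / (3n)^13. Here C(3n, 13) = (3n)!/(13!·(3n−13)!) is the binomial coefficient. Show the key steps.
lim = 1/13! = 1/6227020800

With N = 3n → ∞: C(N, 13) / N^13 = [N(N−1)…(N−12)] / (13! · N^13) = (1/13!) · 1 · (1 − 1/(3n)) · … · (1 − 12/(3n)). Each factor → 1 as N → ∞, so the limit is 1/13! = 1/6227020800.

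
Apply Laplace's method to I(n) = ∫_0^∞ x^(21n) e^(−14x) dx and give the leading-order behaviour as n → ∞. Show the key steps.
I(n) ~ (sqrt(2π·21n) / 14) · (21n/(14e))^(21n)

Write the integrand as exp(21n ln x − 14x) and set f(x) = 21n ln x − 14x. Then f'(x) = 21n/x − 14 = 0 at x* = 21n/14, and f''(x*) = −21n/x*^2 = −14^2/(21n). Laplace's method (interior maximum) gives
  I(n) ~ e^(f(x*)) · sqrt(2π / |f''(x*)|)
        = exp(21n ln(21n/14) − 21n) · sqrt(2π · 21n / 14^2)
        = (21n/14)^(21n) e^(−21n) · sqrt(2π·21n) / 14
        = (sqrt(2π·21n) / 14) · (21n/(14e))^(21n).
This matches Γ(21n+1)/14^(21n+1) with Stirling applied to Γ.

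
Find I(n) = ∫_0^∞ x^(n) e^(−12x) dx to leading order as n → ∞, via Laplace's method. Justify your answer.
I(n) ~ (sqrt(2π·n) / 12) · (n/(12e))^(n)

Write the integrand as exp(n ln x − 12x) and set f(x) = n ln x − 12x. Then f'(x) = n/x − 12 = 0 at x* = n/12, and f''(x*) = −n/x*^2 = −12^2/(n). Laplace's method (interior maximum) gives
  I(n) ~ e^(f(x*)) · sqrt(2π / |f''(x*)|)
        = exp(n ln(n/12) − n) · sqrt(2π · n / 12^2)
        = (n/12)^(n) e^(−n) · sqrt(2π·n) / 12
        = (sqrt(2π·n) / 12) · (n/(12e))^(n).
This matches Γ(n+1)/12^(n+1) with Stirling applied to Γ.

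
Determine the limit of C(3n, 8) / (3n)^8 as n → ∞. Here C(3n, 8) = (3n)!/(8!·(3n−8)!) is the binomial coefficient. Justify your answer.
lim = 1/8! = 1/40320

With N = 3n → ∞: C(N, 8) / N^8 = [N(N−1)…(N−7)] / (8! · N^8) = (1/8!) · 1 · (1 − 1/(3n)) · … · (1 − 7/(3n)). Each factor → 1 as N → ∞, so the limit is 1/8! = 1/40320.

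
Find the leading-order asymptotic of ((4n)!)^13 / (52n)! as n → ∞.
((4n)!)^13/(52n)! ~ ((2π·4n)^(12/2) / sqrt(13)) · 13^(−13·4n)  →  0

Write N = 4n. Stirling: N! ~ sqrt(2π N)(N/e)^N and (13N)! ~ sqrt(2π·13N)·(13N/e)^(13N).
  (N!)^13/(13N)! ~ (2π N)^(13/2) (N/e)^(13N) / [sqrt(2π·13N) (13N/e)^(13N)]
     = (2π N)^(13/2) / sqrt(2π·13N) · (N/(13N))^(13N)
     = (2π N)^((13−1)/2) / sqrt(13) · 13^(−13N).
Since 13^13 > 1, the factor 13^(−13N) decays exponentially, so the ratio → 0. Substituting N = 4n gives the stated form.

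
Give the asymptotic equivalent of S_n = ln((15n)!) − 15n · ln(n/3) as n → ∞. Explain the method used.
S_n ~ 15n · (ln 45 − 1) + O(ln n)

Stirling: ln((15n)!) = 15n ln(15n) − 15n + O(ln n).
  S_n = 15n ln(15n) − 15n − 15n ln(n/3) + O(ln n)
      = 15n ln(15n) − 15n ln n + 15n ln 3 − 15n + O(ln n)
      = 15n ln 15 + 15n ln 3 − 15n + O(ln n)
      = 15n (ln 45 − 1) + O(ln n).
Numerically ln(45) − 1 ≈ 2.8067.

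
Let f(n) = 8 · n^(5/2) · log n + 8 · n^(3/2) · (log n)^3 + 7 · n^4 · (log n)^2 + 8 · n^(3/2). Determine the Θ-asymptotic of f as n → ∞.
f(n) ∈ Θ(n^4 · (log n)^2)

Compare the terms by growth order. For large n, n^a · (log n)^b dominates n^a' · (log n)^b' iff a > a', or (a = a' and b > b'). Ranking the 4 terms shows the dominant one is 7 · n^4 · (log n)^2. Hence f(n) ∈ Θ(n^4 · (log n)^2).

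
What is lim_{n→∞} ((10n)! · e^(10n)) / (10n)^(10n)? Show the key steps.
lim = ∞

Stirling: (10n)! ~ sqrt(2π·10n) · (10n/e)^(10n). Hence
  (10n)! · e^(10n) / (10n)^(10n) ~ sqrt(2π·10n) = sqrt(2π·10) · sqrt(n) → ∞.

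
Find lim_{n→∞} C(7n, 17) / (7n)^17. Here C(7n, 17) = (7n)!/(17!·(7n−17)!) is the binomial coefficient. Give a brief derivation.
lim = 1/17! = 1/355687428096000

With N = 7n → ∞: C(N, 17) / N^17 = [N(N−1)…(N−16)] / (17! · N^17) = (1/17!) · 1 · (1 − 1/(7n)) · … · (1 − 16/(7n)). Each factor → 1 as N → ∞, so the limit is 1/17! = 1/355687428096000.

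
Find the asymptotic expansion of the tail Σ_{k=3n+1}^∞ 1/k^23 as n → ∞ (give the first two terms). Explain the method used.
Σ_{k>3n} 1/k^23 = 1/(22 · (3n)^22) − 1/(2 · (3n)^23) + O(1/(3n)^24)

Compare to the integral: ∫_{3n}^∞ x^(−23) dx = [−x^(−22)/22]_{3n}^∞ = 1/((23−1)·(3n)^22). The Euler-Maclaurin correction adds −f(3n)/2 = −1/(2·(3n)^23). Euler-Maclaurin then gives
  Σ_{k>3n} 1/k^23 = ∫_{3n}^∞ dx/x^23 − 1/(2·(3n)^23) + O(1/(3n)^24).
(Equivalently this is ζ(23) − Σ_{k≤3n} 1/k^23.)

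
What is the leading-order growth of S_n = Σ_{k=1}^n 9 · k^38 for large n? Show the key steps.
S_n ~ 3 · n^39 / 13

By integral comparison (Euler-Maclaurin), Σ_{k=1}^n 9 · k^38 = 9 · ∫_0^n x^38 dx + O(n^38) = 9 · n^39/39 = 3 · n^39 / 13 + O(n^38). (Equivalently, Faulhaber's formula gives the same leading term.)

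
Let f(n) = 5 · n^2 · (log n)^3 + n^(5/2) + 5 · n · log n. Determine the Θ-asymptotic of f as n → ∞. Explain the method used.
f(n) ∈ Θ(n^(5/2))

Compare the terms by growth order. For large n, n^a · (log n)^b dominates n^a' · (log n)^b' iff a > a', or (a = a' and b > b'). Ranking the 3 terms shows the dominant one is n^(5/2). Hence f(n) ∈ Θ(n^(5/2)).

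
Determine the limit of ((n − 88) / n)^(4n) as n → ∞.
lim = e^(−352)

Rewrite as (1 − 88/n)^(4n). By the standard limit (1 + x/n)^n → e^x, we have (1 − 88/n)^n → e^(−88), and raising to the 4th power gives e^(−352).
More precisely, ln[(1 − 88/n)^(4n)] = 4n · ln(1 − 88/n) = 4n · (-88/n + O(1/n^2)) = -352 + O(1/n) → -352.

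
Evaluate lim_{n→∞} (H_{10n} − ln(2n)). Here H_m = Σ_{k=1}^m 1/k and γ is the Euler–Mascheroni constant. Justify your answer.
lim = ln 5 + γ

By Euler-Maclaurin, H_m = ln m + γ + O(1/m). So
  H_{10n} − ln(2n) = ln(10n) + γ − ln(2n) + O(1/n)
                       = ln(10/2) + γ + O(1/n).
Hence the limit is ln(10/2) + γ (= ln 5).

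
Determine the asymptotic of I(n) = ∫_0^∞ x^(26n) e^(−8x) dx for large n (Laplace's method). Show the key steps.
I(n) ~ (sqrt(2π·26n) / 8) · (26n/(8e))^(26n)

Write the integrand as exp(26n ln x − 8x) and set f(x) = 26n ln x − 8x. Then f'(x) = 26n/x − 8 = 0 at x* = 26n/8, and f''(x*) = −26n/x*^2 = −8^2/(26n). Laplace's method (interior maximum) gives
  I(n) ~ e^(f(x*)) · sqrt(2π / |f''(x*)|)
        = exp(26n ln(26n/8) − 26n) · sqrt(2π · 26n / 8^2)
        = (26n/8)^(26n) e^(−26n) · sqrt(2π·26n) / 8
        = (sqrt(2π·26n) / 8) · (26n/(8e))^(26n).
This matches Γ(26n+1)/8^(26n+1) with Stirling applied to Γ.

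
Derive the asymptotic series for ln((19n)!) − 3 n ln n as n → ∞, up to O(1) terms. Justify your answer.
ln((19n)!) − 3 n ln n = 16 n ln n + 19(ln 19 − 1) n + (1/2) ln(2π·19n) + O(1/n)

Stirling: ln((19n)!) = 19n ln(19n) − 19n + (1/2) ln(2π·19n) + O(1/n).
Expand 19n ln(19n) = 19n (ln n + ln 19) = 19n ln n + 19n ln 19.
Subtract 3n ln n: leading term is (19 − 3) n ln n = 16 n ln n. The next term is 19n ln 19 − 19n = 19(ln 19 − 1) n. Then the (1/2) ln(2π·19n) correction.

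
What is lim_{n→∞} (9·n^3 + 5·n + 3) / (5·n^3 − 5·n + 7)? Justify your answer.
lim = 9/5

For large n the leading n^3 terms dominate both numerator and denominator. Dividing top and bottom by n^3, every other term tends to 0, leaving 9/5.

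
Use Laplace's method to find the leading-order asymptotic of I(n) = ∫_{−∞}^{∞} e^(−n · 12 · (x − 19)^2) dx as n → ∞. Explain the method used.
I(n) = sqrt(π/(12n))

Here φ(x) = 12 · (x − 19)^2 has its unique minimum at x* = 19 with φ(x*) = 0 and φ''(x*) = 24. Laplace's method gives
  I(n) ~ e^(−n φ(x*)) · sqrt(2π / (n · φ''(x*))) = sqrt(2π / (24n)) = sqrt(π/(12n)).
This is exact: substituting u = (x − 19)·sqrt(12n) gives I(n) = (1/sqrt(12n)) ∫_{−∞}^{∞} e^(−u^2) du = sqrt(π/(12n)).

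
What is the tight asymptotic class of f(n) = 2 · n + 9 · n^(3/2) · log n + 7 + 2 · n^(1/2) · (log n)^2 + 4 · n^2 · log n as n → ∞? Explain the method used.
f(n) ∈ Θ(n^2 · log n)

Compare the terms by growth order. For large n, n^a · (log n)^b dominates n^a' · (log n)^b' iff a > a', or (a = a' and b > b'). Ranking the 5 terms shows the dominant one is 4 · n^2 · log n. Hence f(n) ∈ Θ(n^2 · log n).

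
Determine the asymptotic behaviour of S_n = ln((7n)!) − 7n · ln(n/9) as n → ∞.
S_n ~ 7n · (ln 63 − 1) + O(ln n)

Stirling: ln((7n)!) = 7n ln(7n) − 7n + O(ln n).
  S_n = 7n ln(7n) − 7n − 7n ln(n/9) + O(ln n)
      = 7n ln(7n) − 7n ln n + 7n ln 9 − 7n + O(ln n)
      = 7n ln 7 + 7n ln 9 − 7n + O(ln n)
      = 7n (ln 63 − 1) + O(ln n).
Numerically ln(63) − 1 ≈ 3.1431.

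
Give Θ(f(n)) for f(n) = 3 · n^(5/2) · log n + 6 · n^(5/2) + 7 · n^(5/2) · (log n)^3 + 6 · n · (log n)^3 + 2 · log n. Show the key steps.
f(n) ∈ Θ(n^(5/2) · (log n)^3)

Compare the terms by growth order. For large n, n^a · (log n)^b dominates n^a' · (log n)^b' iff a > a', or (a = a' and b > b'). Ranking the 5 terms shows the dominant one is 7 · n^(5/2) · (log n)^3. Hence f(n) ∈ Θ(n^(5/2) · (log n)^3).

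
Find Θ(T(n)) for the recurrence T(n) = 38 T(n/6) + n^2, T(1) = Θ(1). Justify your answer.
T(n) = Θ(n^(log_6 38))

Master theorem: compare f(n) = n^2 to n^(log_6 38) where log_6 38 ≈ 2.030. Since 2 < log_6 38, we have f(n) = O(n^(log_6 38 − ε)) for some ε > 0 — Case 1. Hence T(n) = Θ(n^(log_6 38)).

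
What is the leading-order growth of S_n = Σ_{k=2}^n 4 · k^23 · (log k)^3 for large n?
S_n ~ n^24 · (log n)^3 / 6

By integral comparison, S_n = ∫_1^n 4 · x^23 · (log x)^3 dx + O(n^23 · (log n)^3). For the integral, the leading term of ∫_1^n x^23 (log x)^3 dx is n^24/24 · (log n)^3 (by repeated integration by parts; each step lowers the log-exponent and produces a relatively O(1/log n) correction). Hence S_n ~ n^24 · (log n)^3 / 6.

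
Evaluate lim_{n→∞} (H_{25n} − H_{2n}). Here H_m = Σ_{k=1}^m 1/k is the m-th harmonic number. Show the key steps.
lim = ln(25/2)

Euler-Maclaurin gives H_m = ln m + γ + 1/(2m) + O(1/m^2). The γ and O(1/m) terms cancel in the difference:
  H_{25n} − H_{2n} = ln(25n) − ln(2n) + O(1/n) = ln(25/2) + O(1/n).
Hence the limit is ln(25/2).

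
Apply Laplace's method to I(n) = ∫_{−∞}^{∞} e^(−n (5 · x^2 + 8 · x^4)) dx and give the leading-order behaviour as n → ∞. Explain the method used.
I(n) ~ sqrt(π/(5n))

φ(x) = 5 · x^2 + 8 · x^4 has its unique global minimum at x* = 0 (since φ'(x) = 10x + 32x^3 = 0 only at x = 0 for real x with both coefficients positive, and φ → ∞ as |x| → ∞). At x* = 0, φ(0) = 0 and φ''(0) = 10. Laplace's method then gives
  I(n) ~ sqrt(2π / (n · φ''(0))) · e^(−n φ(0)) = sqrt(2π / (10n)) = sqrt(π/(5n)).
The 8 · x^4 term contributes only at subleading order (an O(1/n) relative correction).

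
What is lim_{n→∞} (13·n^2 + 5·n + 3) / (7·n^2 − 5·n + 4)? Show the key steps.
lim = 13/7

For large n the leading n^2 terms dominate both numerator and denominator. Dividing top and bottom by n^2, every other term tends to 0, leaving 13/7.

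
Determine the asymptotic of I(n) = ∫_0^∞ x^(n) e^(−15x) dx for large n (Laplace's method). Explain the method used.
I(n) ~ (sqrt(2π·n) / 15) · (n/(15e))^(n)

Write the integrand as exp(n ln x − 15x) and set f(x) = n ln x − 15x. Then f'(x) = n/x − 15 = 0 at x* = n/15, and f''(x*) = −n/x*^2 = −15^2/(n). Laplace's method (interior maximum) gives
  I(n) ~ e^(f(x*)) · sqrt(2π / |f''(x*)|)
        = exp(n ln(n/15) − n) · sqrt(2π · n / 15^2)
        = (n/15)^(n) e^(−n) · sqrt(2π·n) / 15
        = (sqrt(2π·n) / 15) · (n/(15e))^(n).
This matches Γ(n+1)/15^(n+1) with Stirling applied to Γ.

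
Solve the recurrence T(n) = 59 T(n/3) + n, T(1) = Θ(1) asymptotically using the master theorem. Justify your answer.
T(n) = Θ(n^(log_3 59))

Master theorem: compare f(n) = n to n^(log_3 59) where log_3 59 ≈ 3.712. Since 1 < log_3 59, we have f(n) = O(n^(log_3 59 − ε)) for some ε > 0 — Case 1. Hence T(n) = Θ(n^(log_3 59)).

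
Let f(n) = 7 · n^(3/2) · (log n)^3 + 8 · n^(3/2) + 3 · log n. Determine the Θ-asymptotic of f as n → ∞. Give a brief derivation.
f(n) ∈ Θ(n^(3/2) · (log n)^3)

Compare the terms by growth order. For large n, n^a · (log n)^b dominates n^a' · (log n)^b' iff a > a', or (a = a' and b > b'). Ranking the 3 terms shows the dominant one is 7 · n^(3/2) · (log n)^3. Hence f(n) ∈ Θ(n^(3/2) · (log n)^3).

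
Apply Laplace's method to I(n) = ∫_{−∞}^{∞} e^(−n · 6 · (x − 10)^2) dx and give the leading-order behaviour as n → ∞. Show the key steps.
I(n) = sqrt(π/(6n))

Here φ(x) = 6 · (x − 10)^2 has its unique minimum at x* = 10 with φ(x*) = 0 and φ''(x*) = 12. Laplace's method gives
  I(n) ~ e^(−n φ(x*)) · sqrt(2π / (n · φ''(x*))) = sqrt(2π / (12n)) = sqrt(π/(6n)).
This is exact: substituting u = (x − 10)·sqrt(6n) gives I(n) = (1/sqrt(6n)) ∫_{−∞}^{∞} e^(−u^2) du = sqrt(π/(6n)).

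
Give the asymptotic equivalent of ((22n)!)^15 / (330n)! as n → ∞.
((22n)!)^15/(330n)! ~ ((2π·22n)^(14/2) / sqrt(15)) · 15^(−15·22n)  →  0

Write N = 22n. Stirling: N! ~ sqrt(2π N)(N/e)^N and (15N)! ~ sqrt(2π·15N)·(15N/e)^(15N).
  (N!)^15/(15N)! ~ (2π N)^(15/2) (N/e)^(15N) / [sqrt(2π·15N) (15N/e)^(15N)]
     = (2π N)^(15/2) / sqrt(2π·15N) · (N/(15N))^(15N)
     = (2π N)^((15−1)/2) / sqrt(15) · 15^(−15N).
Since 15^15 > 1, the factor 15^(−15N) decays exponentially, so the ratio → 0. Substituting N = 22n gives the stated form.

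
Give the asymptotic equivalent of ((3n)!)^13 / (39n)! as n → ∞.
((3n)!)^13/(39n)! ~ ((2π·3n)^(12/2) / sqrt(13)) · 13^(−13·3n)  →  0

Write N = 3n. Stirling: N! ~ sqrt(2π N)(N/e)^N and (13N)! ~ sqrt(2π·13N)·(13N/e)^(13N).
  (N!)^13/(13N)! ~ (2π N)^(13/2) (N/e)^(13N) / [sqrt(2π·13N) (13N/e)^(13N)]
     = (2π N)^(13/2) / sqrt(2π·13N) · (N/(13N))^(13N)
     = (2π N)^((13−1)/2) / sqrt(13) · 13^(−13N).
Since 13^13 > 1, the factor 13^(−13N) decays exponentially, so the ratio → 0. Substituting N = 3n gives the stated form.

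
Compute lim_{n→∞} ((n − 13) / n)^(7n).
lim = e^(−91)

Rewrite as (1 − 13/n)^(7n). By the standard limit (1 + x/n)^n → e^x, we have (1 − 13/n)^n → e^(−13), and raising to the 7th power gives e^(−91).
More precisely, ln[(1 − 13/n)^(7n)] = 7n · ln(1 − 13/n) = 7n · (-13/n + O(1/n^2)) = -91 + O(1/n) → -91.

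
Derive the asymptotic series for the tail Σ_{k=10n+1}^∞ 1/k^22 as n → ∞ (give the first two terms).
Σ_{k>10n} 1/k^22 = 1/(21 · (10n)^21) − 1/(2 · (10n)^22) + O(1/(10n)^23)

Compare to the integral: ∫_{10n}^∞ x^(−22) dx = [−x^(−21)/21]_{10n}^∞ = 1/((22−1)·(10n)^21). The Euler-Maclaurin correction adds −f(10n)/2 = −1/(2·(10n)^22). Euler-Maclaurin then gives
  Σ_{k>10n} 1/k^22 = ∫_{10n}^∞ dx/x^22 − 1/(2·(10n)^22) + O(1/(10n)^23).
(Equivalently this is ζ(22) − Σ_{k≤10n} 1/k^22.)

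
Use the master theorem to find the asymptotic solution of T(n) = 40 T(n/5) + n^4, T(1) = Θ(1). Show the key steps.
T(n) = Θ(n^4)

log_5 40 ≈ 2.292. f(n) = n^4 dominates n^(log_5 40) since 4 > 2.292, and the regularity condition a·f(n/b) = 40·(n/5)^4 = (40/625)·n^4 ≤ c·f(n) holds with c = 40/625 ≈ 0.064 < 1. So this is Case 3: T(n) = Θ(f(n)) = Θ(n^4).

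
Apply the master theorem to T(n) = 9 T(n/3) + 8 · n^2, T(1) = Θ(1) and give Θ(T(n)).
T(n) = Θ(n^2 log n)

log_3 9 = 2, and f(n) = 8 · n^2 = Θ(n^(log_3 9)). This is Case 2 of the master theorem: T(n) = Θ(f(n) · log n) = Θ(n^2 log n).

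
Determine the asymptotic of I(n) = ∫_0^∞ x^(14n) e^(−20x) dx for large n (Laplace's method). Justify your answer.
I(n) ~ (sqrt(2π·14n) / 20) · (14n/(20e))^(14n)

Write the integrand as exp(14n ln x − 20x) and set f(x) = 14n ln x − 20x. Then f'(x) = 14n/x − 20 = 0 at x* = 14n/20, and f''(x*) = −14n/x*^2 = −20^2/(14n). Laplace's method (interior maximum) gives
  I(n) ~ e^(f(x*)) · sqrt(2π / |f''(x*)|)
        = exp(14n ln(14n/20) − 14n) · sqrt(2π · 14n / 20^2)
        = (14n/20)^(14n) e^(−14n) · sqrt(2π·14n) / 20
        = (sqrt(2π·14n) / 20) · (14n/(20e))^(14n).
This matches Γ(14n+1)/20^(14n+1) with Stirling applied to Γ.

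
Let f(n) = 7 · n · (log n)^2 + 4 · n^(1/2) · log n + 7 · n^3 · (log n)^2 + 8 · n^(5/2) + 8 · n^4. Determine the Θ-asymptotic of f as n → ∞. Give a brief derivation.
f(n) ∈ Θ(n^4)

Compare the terms by growth order. For large n, n^a · (log n)^b dominates n^a' · (log n)^b' iff a > a', or (a = a' and b > b'). Ranking the 5 terms shows the dominant one is 8 · n^4. Hence f(n) ∈ Θ(n^4).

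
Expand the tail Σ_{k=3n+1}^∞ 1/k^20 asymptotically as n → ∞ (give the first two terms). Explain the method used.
Σ_{k>3n} 1/k^20 = 1/(19 · (3n)^19) − 1/(2 · (3n)^20) + O(1/(3n)^21)

Compare to the integral: ∫_{3n}^∞ x^(−20) dx = [−x^(−19)/19]_{3n}^∞ = 1/((20−1)·(3n)^19). The Euler-Maclaurin correction adds −f(3n)/2 = −1/(2·(3n)^20). Euler-Maclaurin then gives
  Σ_{k>3n} 1/k^20 = ∫_{3n}^∞ dx/x^20 − 1/(2·(3n)^20) + O(1/(3n)^21).
(Equivalently this is ζ(20) − Σ_{k≤3n} 1/k^20.)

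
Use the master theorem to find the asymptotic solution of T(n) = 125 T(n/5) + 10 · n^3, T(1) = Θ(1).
T(n) = Θ(n^3 log n)

log_5 125 = 3, and f(n) = 10 · n^3 = Θ(n^(log_5 125)). This is Case 2 of the master theorem: T(n) = Θ(f(n) · log n) = Θ(n^3 log n).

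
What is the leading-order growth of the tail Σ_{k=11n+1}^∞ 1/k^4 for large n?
Σ_{k>11n} 1/k^4 ~ 1/(3 · (11n)^3)

Compare to the integral: ∫_{11n}^∞ x^(−4) dx = [−x^(−3)/3]_{11n}^∞ = 1/((4−1)·(11n)^3). Euler-Maclaurin then gives
  Σ_{k>11n} 1/k^4 = ∫_{11n}^∞ dx/x^4 − 1/(2·(11n)^4) + O(1/(11n)^5).
(Equivalently this is ζ(4) − Σ_{k≤11n} 1/k^4.)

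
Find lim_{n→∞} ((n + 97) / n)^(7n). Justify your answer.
lim = e^679

Rewrite as (1 + 97/n)^(7n). By the standard limit (1 + x/n)^n → e^x, we have (1 + 97/n)^n → e^97, and raising to the 7th power gives e^679.
More precisely, ln[(1 + 97/n)^(7n)] = 7n · ln(1 + 97/n) = 7n · (97/n + O(1/n^2)) = 679 + O(1/n) → 679.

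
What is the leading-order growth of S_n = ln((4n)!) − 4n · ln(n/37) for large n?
S_n ~ 4n · (ln 148 − 1) + O(ln n)

Stirling: ln((4n)!) = 4n ln(4n) − 4n + O(ln n).
  S_n = 4n ln(4n) − 4n − 4n ln(n/37) + O(ln n)
      = 4n ln(4n) − 4n ln n + 4n ln 37 − 4n + O(ln n)
      = 4n ln 4 + 4n ln 37 − 4n + O(ln n)
      = 4n (ln 148 − 1) + O(ln n).
Numerically ln(148) − 1 ≈ 3.9972.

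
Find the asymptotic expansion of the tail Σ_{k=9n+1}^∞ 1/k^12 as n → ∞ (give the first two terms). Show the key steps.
Σ_{k>9n} 1/k^12 = 1/(11 · (9n)^11) − 1/(2 · (9n)^12) + O(1/(9n)^13)

Compare to the integral: ∫_{9n}^∞ x^(−12) dx = [−x^(−11)/11]_{9n}^∞ = 1/((12−1)·(9n)^11). The Euler-Maclaurin correction adds −f(9n)/2 = −1/(2·(9n)^12). Euler-Maclaurin then gives
  Σ_{k>9n} 1/k^12 = ∫_{9n}^∞ dx/x^12 − 1/(2·(9n)^12) + O(1/(9n)^13).
(Equivalently this is ζ(12) − Σ_{k≤9n} 1/k^12.)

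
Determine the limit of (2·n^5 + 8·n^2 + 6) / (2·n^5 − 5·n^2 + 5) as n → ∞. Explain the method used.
lim = 2/2 = 1

For large n the leading n^5 terms dominate both numerator and denominator. Dividing top and bottom by n^5, every other term tends to 0, leaving 2/2 = 1.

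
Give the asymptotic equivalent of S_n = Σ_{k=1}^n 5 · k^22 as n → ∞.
S_n ~ 5 · n^23 / 23

By integral comparison (Euler-Maclaurin), Σ_{k=1}^n 5 · k^22 = 5 · ∫_0^n x^22 dx + O(n^22) = 5 · n^23/23 + O(n^22). (Equivalently, Faulhaber's formula gives the same leading term.)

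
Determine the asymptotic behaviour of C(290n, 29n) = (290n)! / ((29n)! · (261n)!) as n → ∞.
C(290n, 29n) ~ (10000000000/387420489)^(29n) · sqrt(5/(9π·29n))

Write N = 29n. Apply Stirling to each factorial:
  (10N)! ~ sqrt(2π·10N) · (10N/e)^(10N),
  N! ~ sqrt(2π N) · (N/e)^N,
  (9N)! ~ sqrt(2π·9N) · (9N/e)^(9N).
The exponential factors combine to (10N)^(10N) / (N^N · (9N)^(9N)) = 10^(10N)/9^(9N) = (10^10/9^9)^N = (10000000000/387420489)^N.
The square-root prefactors combine to sqrt(2π·10N) / (sqrt(2π N)·sqrt(2π·9N)) = sqrt(10 / (2π·9·N)) = sqrt(5/(9π·29n)).
Substituting N = 29n: C(290n, 29n) ~ (10000000000/387420489)^(29n) · sqrt(5/(9π·29n)).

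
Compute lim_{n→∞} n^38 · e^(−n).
lim = 0

Exponentials with base > 1 dominate every fixed polynomial: for any fixed c, n^c / e^n → 0 as n → ∞ (e.g. by the ratio test, or since e^n grows faster than any power of n). Hence n^38 · e^(−n) = n^38 / e^n → 0.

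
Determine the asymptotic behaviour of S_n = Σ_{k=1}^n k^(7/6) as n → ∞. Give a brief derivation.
S_n ~ (6/13) · n^(13/6)

Integral comparison: Σ_{k=1}^n k^(7/6) = ∫_0^n x^(7/6) dx + O(n^(7/6)). The integral is n^(1 + 7/6) / (1 + 7/6) = n^((7+6)/6) / ((7+6)/6) = (6/13) · n^(13/6).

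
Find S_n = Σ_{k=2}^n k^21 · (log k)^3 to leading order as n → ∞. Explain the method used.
S_n ~ n^22 · (log n)^3 / 22

By integral comparison, S_n = ∫_1^n x^21 · (log x)^3 dx + O(n^21 · (log n)^3). For the integral, the leading term of ∫_1^n x^21 (log x)^3 dx is n^22/22 · (log n)^3 (by repeated integration by parts; each step lowers the log-exponent and produces a relatively O(1/log n) correction). Hence S_n ~ n^22 · (log n)^3 / 22.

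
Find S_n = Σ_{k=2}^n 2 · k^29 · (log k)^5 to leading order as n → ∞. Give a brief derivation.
S_n ~ n^30 · (log n)^5 / 15

By integral comparison, S_n = ∫_1^n 2 · x^29 · (log x)^5 dx + O(n^29 · (log n)^5). For the integral, the leading term of ∫_1^n x^29 (log x)^5 dx is n^30/30 · (log n)^5 (by repeated integration by parts; each step lowers the log-exponent and produces a relatively O(1/log n) correction). Hence S_n ~ n^30 · (log n)^5 / 15.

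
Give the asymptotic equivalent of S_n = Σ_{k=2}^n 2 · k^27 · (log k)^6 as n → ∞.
S_n ~ n^28 · (log n)^6 / 14

By integral comparison, S_n = ∫_1^n 2 · x^27 · (log x)^6 dx + O(n^27 · (log n)^6). For the integral, the leading term of ∫_1^n x^27 (log x)^6 dx is n^28/28 · (log n)^6 (by repeated integration by parts; each step lowers the log-exponent and produces a relatively O(1/log n) correction). Hence S_n ~ n^28 · (log n)^6 / 14.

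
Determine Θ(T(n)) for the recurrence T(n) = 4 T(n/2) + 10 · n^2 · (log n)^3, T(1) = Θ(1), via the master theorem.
T(n) = Θ(n^2 · (log n)^4)

Here log_2 4 = 2 and f(n) = 10 · n^2 · (log n)^3 = Θ(n^(log_2 4) · (log n)^3). This is the extended Case 2 of the master theorem (f matches the critical exponent up to log factors), giving T(n) = Θ(n^(log_2 4) · (log n)^(3+1)) = Θ(n^2 · (log n)^4).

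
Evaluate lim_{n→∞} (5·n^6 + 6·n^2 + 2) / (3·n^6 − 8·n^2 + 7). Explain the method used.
lim = 5/3

For large n the leading n^6 terms dominate both numerator and denominator. Dividing top and bottom by n^6, every other term tends to 0, leaving 5/3.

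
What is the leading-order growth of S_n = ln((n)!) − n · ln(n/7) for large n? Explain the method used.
S_n ~ n · (ln 7 − 1) + O(ln n)

Stirling: ln((n)!) = n ln(n) − n + O(ln n).
  S_n = n ln(n) − n − n ln(n/7) + O(ln n)
      = n ln(n) − n ln n + n ln 7 − n + O(ln n)
      = n ln 7 − n + O(ln n)
      = n (ln 7 − 1) + O(ln n).
Numerically ln(7) − 1 ≈ 0.9459.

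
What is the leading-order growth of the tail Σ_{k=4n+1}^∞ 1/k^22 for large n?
Σ_{k>4n} 1/k^22 ~ 1/(21 · (4n)^21)

Compare to the integral: ∫_{4n}^∞ x^(−22) dx = [−x^(−21)/21]_{4n}^∞ = 1/((22−1)·(4n)^21). Euler-Maclaurin then gives
  Σ_{k>4n} 1/k^22 = ∫_{4n}^∞ dx/x^22 − 1/(2·(4n)^22) + O(1/(4n)^23).
(Equivalently this is ζ(22) − Σ_{k≤4n} 1/k^22.)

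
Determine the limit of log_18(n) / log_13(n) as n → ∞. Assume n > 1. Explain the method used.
lim = ln(13) / ln(18) = log_18(13)

Change of base: log_18(n) = ln n / ln 18 and log_13(n) = ln n / ln 13. The ratio is (ln n / ln 18) · (ln 13 / ln n) = ln 13 / ln 18, a constant independent of n. So the limit is ln 13 / ln 18 = log_18(13).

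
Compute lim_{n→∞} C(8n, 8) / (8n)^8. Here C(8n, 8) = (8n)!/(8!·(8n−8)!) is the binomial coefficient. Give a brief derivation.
lim = 1/8! = 1/40320

With N = 8n → ∞: C(N, 8) / N^8 = [N(N−1)…(N−7)] / (8! · N^8) = (1/8!) · 1 · (1 − 1/(8n)) · … · (1 − 7/(8n)). Each factor → 1 as N → ∞, so the limit is 1/8! = 1/40320.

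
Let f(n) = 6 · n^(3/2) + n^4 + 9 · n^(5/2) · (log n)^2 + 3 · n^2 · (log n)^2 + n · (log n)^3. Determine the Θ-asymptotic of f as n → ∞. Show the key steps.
f(n) ∈ Θ(n^4)

Compare the terms by growth order. For large n, n^a · (log n)^b dominates n^a' · (log n)^b' iff a > a', or (a = a' and b > b'). Ranking the 5 terms shows the dominant one is n^4. Hence f(n) ∈ Θ(n^4).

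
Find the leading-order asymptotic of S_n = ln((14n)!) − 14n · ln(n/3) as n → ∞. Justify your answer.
S_n ~ 14n · (ln 42 − 1) + O(ln n)

Stirling: ln((14n)!) = 14n ln(14n) − 14n + O(ln n).
  S_n = 14n ln(14n) − 14n − 14n ln(n/3) + O(ln n)
      = 14n ln(14n) − 14n ln n + 14n ln 3 − 14n + O(ln n)
      = 14n ln 14 + 14n ln 3 − 14n + O(ln n)
      = 14n (ln 42 − 1) + O(ln n).
Numerically ln(42) − 1 ≈ 2.7377.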